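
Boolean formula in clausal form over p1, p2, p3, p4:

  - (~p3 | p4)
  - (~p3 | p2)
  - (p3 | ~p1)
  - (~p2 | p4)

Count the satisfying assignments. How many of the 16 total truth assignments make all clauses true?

The models are:
  p1=0 p2=0 p3=0 p4=0
  p1=0 p2=0 p3=0 p4=1
  p1=0 p2=1 p3=0 p4=1
  p1=0 p2=1 p3=1 p4=1
  p1=1 p2=1 p3=1 p4=1
Count: 5.

5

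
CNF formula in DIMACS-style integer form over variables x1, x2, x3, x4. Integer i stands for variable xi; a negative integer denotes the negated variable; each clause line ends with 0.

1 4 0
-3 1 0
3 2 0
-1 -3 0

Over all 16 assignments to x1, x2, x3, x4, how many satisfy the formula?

3

Satisfying assignments:
  x1=0 x2=1 x3=0 x4=1
  x1=1 x2=1 x3=0 x4=0
  x1=1 x2=1 x3=0 x4=1
That's 3 in total.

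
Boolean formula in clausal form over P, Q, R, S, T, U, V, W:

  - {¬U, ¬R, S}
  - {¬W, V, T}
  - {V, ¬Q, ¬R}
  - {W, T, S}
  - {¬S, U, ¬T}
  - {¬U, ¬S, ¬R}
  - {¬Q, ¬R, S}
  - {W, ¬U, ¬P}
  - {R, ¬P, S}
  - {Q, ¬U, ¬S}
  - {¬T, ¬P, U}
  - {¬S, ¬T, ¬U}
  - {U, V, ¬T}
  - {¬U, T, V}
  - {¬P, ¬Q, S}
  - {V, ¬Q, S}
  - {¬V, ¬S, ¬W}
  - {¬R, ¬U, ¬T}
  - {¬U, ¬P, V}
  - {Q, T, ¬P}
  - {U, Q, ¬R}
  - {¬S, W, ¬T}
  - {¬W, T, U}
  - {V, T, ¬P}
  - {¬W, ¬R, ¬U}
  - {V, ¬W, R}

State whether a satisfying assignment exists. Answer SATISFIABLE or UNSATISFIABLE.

P occurs only negated in the remaining clauses — set P = False.
Try Q = True.
Try R = False.
The remaining clauses are satisfied by S = True, T = False, U = True, V = True, W = False.
So P=False, Q=True, R=False, S=True, T=False, U=True, V=True, W=False is a satisfying assignment.

SATISFIABLE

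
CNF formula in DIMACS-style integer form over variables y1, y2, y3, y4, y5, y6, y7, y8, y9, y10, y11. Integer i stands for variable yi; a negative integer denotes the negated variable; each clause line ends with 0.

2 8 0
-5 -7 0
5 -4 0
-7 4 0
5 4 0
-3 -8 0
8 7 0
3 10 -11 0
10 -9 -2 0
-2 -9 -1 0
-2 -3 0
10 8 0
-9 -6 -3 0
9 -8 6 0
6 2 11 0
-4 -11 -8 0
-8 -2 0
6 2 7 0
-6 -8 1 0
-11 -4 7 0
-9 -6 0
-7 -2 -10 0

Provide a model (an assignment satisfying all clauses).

y1=T  y2=F  y3=F  y4=T  y5=T  y6=T  y7=F  y8=T  y9=F  y10=F  y11=F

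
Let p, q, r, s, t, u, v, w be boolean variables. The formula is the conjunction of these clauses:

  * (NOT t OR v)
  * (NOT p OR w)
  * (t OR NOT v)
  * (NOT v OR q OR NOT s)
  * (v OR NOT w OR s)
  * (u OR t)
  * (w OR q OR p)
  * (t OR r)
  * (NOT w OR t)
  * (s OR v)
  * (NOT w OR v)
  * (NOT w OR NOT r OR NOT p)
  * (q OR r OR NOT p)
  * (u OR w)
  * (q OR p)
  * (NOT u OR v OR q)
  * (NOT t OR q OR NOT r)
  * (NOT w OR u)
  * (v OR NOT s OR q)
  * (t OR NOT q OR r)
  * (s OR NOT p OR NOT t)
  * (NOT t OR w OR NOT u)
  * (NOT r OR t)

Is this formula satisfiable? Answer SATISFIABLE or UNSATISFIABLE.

SATISFIABLE

Try p = False.
  then q is forced to True.
Try r = False.
  then t is forced to True.
  then v is forced to True.
For the remaining variables, s = True, u = True, w = True works.
So p=F, q=T, r=F, s=T, t=T, u=T, v=T, w=T is a satisfying assignment.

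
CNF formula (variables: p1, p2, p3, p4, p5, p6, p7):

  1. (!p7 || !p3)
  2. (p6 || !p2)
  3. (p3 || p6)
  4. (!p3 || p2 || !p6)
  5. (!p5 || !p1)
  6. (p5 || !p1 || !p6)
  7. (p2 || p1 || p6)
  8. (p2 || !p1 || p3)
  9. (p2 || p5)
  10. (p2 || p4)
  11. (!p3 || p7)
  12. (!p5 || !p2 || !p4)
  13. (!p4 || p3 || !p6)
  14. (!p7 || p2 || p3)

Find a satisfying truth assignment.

p1=F, p2=T, p3=F, p4=F, p5=F, p6=T, p7=T

Try p1 = False.
The remaining clauses are satisfied by p2 = True, p3 = False, p4 = False, p5 = False, p6 = True, p7 = True.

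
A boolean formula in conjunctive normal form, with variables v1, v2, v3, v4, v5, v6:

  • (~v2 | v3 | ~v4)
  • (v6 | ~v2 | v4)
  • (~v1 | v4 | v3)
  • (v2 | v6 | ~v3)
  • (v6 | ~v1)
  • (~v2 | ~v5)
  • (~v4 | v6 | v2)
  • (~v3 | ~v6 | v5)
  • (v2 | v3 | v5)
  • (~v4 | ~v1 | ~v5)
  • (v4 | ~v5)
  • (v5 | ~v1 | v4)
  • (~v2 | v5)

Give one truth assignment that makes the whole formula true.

v1=F, v2=F, v3=T, v4=T, v5=T, v6=T

Check each clause:
  1. (v3 | ~v4 | ~v2) — v3 is true.
  2. (v6 | v4 | ~v2) — v4 is true.
  3. (v4 | ~v1 | v3) — v3 is true.
  4. (v6 | ~v3 | v2) — v6 is true.
  5. (v6 | ~v1) — ~v1 is true.
  6. (~v2 | ~v5) — ~v2 is true.
  7. (~v4 | v2 | v6) — v6 is true.
  8. (v5 | ~v3 | ~v6) — v5 is true.
  9. (v2 | v5 | v3) — v3 is true.
  10. (~v4 | ~v5 | ~v1) — ~v1 is true.
  11. (~v5 | v4) — v4 is true.
  12. (v5 | ~v1 | v4) — v4 is true.
  13. (v5 | ~v2) — v5 is true.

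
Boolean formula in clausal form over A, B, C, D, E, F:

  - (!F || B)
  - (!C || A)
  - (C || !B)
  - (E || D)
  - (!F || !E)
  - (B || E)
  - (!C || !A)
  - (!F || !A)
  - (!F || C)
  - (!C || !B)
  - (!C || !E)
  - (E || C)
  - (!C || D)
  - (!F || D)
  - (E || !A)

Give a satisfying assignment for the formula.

A=False, B=False, C=False, D=True, E=True, F=False

Check each clause:
  1. (B || !F) — !F is true.
  2. (!C || A) — !C is true.
  3. (C || !B) — !B is true.
  4. (D || E) — D is true.
  5. (!E || !F) — !F is true.
  6. (E || B) — E is true.
  7. (!C || !A) — !C is true.
  8. (!F || !A) — !F is true.
  9. (!F || C) — !F is true.
  10. (!B || !C) — !C is true.
  11. (!C || !E) — !C is true.
  12. (E || C) — E is true.
  13. (D || !C) — D is true.
  14. (D || !F) — !F is true.
  15. (!A || E) — E is true.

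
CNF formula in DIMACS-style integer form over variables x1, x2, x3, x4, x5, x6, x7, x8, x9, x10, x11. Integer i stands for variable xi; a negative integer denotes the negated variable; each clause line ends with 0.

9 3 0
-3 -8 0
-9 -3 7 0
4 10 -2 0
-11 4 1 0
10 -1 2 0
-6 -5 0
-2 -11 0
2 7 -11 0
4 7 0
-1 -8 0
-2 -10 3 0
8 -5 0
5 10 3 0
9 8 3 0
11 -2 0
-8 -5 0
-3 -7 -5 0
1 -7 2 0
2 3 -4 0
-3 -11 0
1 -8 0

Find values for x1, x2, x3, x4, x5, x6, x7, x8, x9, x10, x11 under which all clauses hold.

x1=True, x2=False, x3=True, x4=False, x5=False, x6=True, x7=True, x8=False, x9=True, x10=True, x11=False

Check each clause:
  1. (x3 \/ x9) — x9 is true.
  2. (~x3 \/ ~x8) — ~x8 is true.
  3. (~x3 \/ ~x9 \/ x7) — x7 is true.
  4. (x10 \/ ~x2 \/ x4) — x10 is true.
  5. (x4 \/ ~x11 \/ x1) — x1 is true.
  6. (x2 \/ ~x1 \/ x10) — x10 is true.
  7. (~x5 \/ ~x6) — ~x5 is true.
  8. (~x11 \/ ~x2) — ~x11 is true.
  9. (x2 \/ x7 \/ ~x11) — ~x11 is true.
  10. (x4 \/ x7) — x7 is true.
  11. (~x1 \/ ~x8) — ~x8 is true.
  12. (x3 \/ ~x2 \/ ~x10) — x3 is true.
  13. (~x5 \/ x8) — ~x5 is true.
  14. (x3 \/ x10 \/ x5) — x10 is true.
  15. (x8 \/ x3 \/ x9) — x9 is true.
  16. (x11 \/ ~x2) — ~x2 is true.
  17. (~x8 \/ ~x5) — ~x8 is true.
  18. (~x7 \/ ~x5 \/ ~x3) — ~x5 is true.
  19. (~x7 \/ x1 \/ x2) — x1 is true.
  20. (x3 \/ ~x4 \/ x2) — x3 is true.
  21. (~x11 \/ ~x3) — ~x11 is true.
  22. (~x8 \/ x1) — ~x8 is true.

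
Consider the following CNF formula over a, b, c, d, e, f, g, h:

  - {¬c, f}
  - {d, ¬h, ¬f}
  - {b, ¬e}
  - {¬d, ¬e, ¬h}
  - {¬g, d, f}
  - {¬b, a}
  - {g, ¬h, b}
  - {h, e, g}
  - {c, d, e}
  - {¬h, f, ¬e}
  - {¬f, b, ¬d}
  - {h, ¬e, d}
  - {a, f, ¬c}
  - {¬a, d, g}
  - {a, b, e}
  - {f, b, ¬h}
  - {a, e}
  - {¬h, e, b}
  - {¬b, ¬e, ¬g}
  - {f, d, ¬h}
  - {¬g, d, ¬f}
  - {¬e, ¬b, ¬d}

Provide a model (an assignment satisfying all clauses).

a=1  b=1  c=0  d=1  e=0  f=0  g=0  h=1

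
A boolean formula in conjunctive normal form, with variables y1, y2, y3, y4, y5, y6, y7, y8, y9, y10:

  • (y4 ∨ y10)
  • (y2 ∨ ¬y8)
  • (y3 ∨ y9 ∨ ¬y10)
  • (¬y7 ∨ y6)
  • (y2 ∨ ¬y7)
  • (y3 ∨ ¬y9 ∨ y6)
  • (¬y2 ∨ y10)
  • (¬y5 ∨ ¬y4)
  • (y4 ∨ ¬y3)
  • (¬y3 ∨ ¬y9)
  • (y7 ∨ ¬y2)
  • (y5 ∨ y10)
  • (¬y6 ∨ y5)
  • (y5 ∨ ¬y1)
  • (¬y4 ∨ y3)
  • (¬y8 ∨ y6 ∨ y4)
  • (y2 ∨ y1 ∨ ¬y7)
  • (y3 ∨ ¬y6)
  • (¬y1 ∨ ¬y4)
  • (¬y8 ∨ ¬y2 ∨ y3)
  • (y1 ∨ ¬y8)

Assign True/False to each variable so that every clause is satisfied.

y1 = False, y2 = False, y3 = True, y4 = True, y5 = False, y6 = False, y7 = False, y8 = False, y9 = False, y10 = True

Check each clause:
  1. (y10 ∨ y4) — y10 is true.
  2. (y2 ∨ ¬y8) — ¬y8 is true.
  3. (y3 ∨ ¬y10 ∨ y9) — y3 is true.
  4. (¬y7 ∨ y6) — ¬y7 is true.
  5. (y2 ∨ ¬y7) — ¬y7 is true.
  6. (¬y9 ∨ y3 ∨ y6) — y3 is true.
  7. (¬y2 ∨ y10) — y10 is true.
  8. (¬y4 ∨ ¬y5) — ¬y5 is true.
  9. (y4 ∨ ¬y3) — y4 is true.
  10. (¬y9 ∨ ¬y3) — ¬y9 is true.
  11. (y7 ∨ ¬y2) — ¬y2 is true.
  12. (y5 ∨ y10) — y10 is true.
  13. (y5 ∨ ¬y6) — ¬y6 is true.
  14. (¬y1 ∨ y5) — ¬y1 is true.
  15. (¬y4 ∨ y3) — y3 is true.
  16. (y4 ∨ ¬y8 ∨ y6) — ¬y8 is true.
  17. (¬y7 ∨ y1 ∨ y2) — ¬y7 is true.
  18. (y3 ∨ ¬y6) — ¬y6 is true.
  19. (¬y1 ∨ ¬y4) — ¬y1 is true.
  20. (¬y2 ∨ ¬y8 ∨ y3) — ¬y8 is true.
  21. (y1 ∨ ¬y8) — ¬y8 is true.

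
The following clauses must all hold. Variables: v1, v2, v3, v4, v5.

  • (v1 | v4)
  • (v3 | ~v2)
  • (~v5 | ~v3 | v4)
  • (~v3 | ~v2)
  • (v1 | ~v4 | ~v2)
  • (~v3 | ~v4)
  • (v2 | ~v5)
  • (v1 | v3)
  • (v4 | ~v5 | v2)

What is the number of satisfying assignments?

3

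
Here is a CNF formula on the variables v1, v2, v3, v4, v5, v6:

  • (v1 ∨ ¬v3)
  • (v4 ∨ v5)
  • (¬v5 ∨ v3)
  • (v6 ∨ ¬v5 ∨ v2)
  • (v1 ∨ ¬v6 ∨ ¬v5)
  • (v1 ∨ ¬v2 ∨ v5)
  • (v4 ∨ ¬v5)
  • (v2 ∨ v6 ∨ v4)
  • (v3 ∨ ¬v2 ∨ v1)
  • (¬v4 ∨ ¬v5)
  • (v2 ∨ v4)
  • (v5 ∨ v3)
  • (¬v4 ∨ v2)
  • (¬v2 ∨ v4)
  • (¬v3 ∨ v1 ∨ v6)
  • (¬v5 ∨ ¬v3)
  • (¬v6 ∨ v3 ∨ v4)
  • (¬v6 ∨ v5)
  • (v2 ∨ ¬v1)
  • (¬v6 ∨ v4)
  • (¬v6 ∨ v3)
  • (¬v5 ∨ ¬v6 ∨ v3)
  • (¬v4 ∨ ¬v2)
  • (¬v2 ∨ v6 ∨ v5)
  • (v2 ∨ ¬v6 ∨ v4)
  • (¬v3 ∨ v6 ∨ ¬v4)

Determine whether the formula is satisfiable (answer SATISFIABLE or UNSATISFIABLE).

v4 = True:
  propagation gives v5=False, v3=True, v1=True, v2=True; an empty clause results — contradiction.
v4 = False:
  propagation gives v5=True; an empty clause results — contradiction.
Every branch closes, so no satisfying assignment exists.

UNSATISFIABLE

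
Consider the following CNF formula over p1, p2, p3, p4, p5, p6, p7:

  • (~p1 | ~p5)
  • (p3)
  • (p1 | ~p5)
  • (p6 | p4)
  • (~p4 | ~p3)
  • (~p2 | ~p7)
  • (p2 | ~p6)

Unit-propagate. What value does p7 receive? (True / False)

False

(p3) stands alone — p3 = True.
In (~p4 | ~p3), ~p3 is now false; ~p4 must hold, so p4 = False.
From (p4 | p6) and p4 = False: p6 = True.
(~p6 | p2): since p6 = True, the clause reduces to (p2). p2 = True.
(~p2 | ~p7) with p2 = True leaves only ~p7, so p7 = False.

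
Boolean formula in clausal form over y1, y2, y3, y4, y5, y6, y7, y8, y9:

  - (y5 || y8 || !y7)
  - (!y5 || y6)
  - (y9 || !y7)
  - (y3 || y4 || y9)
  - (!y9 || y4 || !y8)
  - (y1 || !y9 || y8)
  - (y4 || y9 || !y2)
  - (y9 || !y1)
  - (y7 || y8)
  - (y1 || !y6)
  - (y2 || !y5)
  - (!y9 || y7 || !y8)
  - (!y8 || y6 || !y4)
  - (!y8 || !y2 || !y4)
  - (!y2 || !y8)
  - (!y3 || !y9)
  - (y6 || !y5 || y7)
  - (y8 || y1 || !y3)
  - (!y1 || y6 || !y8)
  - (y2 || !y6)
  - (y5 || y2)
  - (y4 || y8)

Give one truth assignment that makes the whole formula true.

Set y1 = True and propagate.
  then y9 is forced to True.
  then y3 is forced to False.
The remaining clauses are satisfied by y2 = True, y4 = True, y5 = True, y6 = True, y7 = True, y8 = False.

y1=T, y2=T, y3=F, y4=T, y5=T, y6=T, y7=T, y8=F, y9=T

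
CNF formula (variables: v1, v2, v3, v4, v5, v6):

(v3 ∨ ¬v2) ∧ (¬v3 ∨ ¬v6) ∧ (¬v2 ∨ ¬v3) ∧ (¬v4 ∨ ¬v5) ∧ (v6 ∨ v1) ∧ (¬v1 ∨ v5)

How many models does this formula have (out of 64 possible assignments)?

6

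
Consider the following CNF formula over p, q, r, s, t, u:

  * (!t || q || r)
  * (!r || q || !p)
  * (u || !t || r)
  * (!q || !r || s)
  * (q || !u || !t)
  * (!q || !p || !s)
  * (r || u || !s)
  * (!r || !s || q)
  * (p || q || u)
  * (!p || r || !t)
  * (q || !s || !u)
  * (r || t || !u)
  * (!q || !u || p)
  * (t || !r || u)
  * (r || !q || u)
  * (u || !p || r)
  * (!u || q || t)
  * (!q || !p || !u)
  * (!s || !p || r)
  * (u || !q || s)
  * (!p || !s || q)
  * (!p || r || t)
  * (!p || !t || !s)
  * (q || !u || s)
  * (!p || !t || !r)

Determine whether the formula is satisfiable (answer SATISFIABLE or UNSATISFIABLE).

Branch on p: take p = False.
The remaining clauses are satisfied by q = True, r = True, s = True, t = True, u = False.
So p=0, q=1, r=1, s=1, t=1, u=0 is a satisfying assignment.

SATISFIABLE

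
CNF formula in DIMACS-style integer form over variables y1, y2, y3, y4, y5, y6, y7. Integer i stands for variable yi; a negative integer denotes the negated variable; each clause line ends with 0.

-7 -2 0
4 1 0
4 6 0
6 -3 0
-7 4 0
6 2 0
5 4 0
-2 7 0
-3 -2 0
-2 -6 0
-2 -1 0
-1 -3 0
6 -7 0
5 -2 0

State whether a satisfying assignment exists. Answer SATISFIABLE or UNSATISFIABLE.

y4 occurs only positively in the remaining clauses — set y4 = True.
Pure literal: y5 appears only positively; assign y5 = True.
Branch on y1: take y1 = False.
Branch on y2: take y2 = False.
  then y6 is forced to True.
y3, y7 are now unconstrained; take y3 = True, y7 = False.
So y1=F, y2=F, y3=T, y4=T, y5=T, y6=T, y7=F is a satisfying assignment.

SATISFIABLE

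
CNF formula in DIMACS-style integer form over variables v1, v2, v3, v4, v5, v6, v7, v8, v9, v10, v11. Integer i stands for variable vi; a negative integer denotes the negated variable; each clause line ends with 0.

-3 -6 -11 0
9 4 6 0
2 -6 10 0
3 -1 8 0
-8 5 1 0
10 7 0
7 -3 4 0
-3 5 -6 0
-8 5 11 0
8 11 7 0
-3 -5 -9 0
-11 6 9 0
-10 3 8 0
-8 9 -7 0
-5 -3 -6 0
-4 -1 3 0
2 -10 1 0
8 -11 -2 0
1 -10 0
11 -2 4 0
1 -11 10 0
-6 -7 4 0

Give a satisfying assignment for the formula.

v1=F, v2=F, v3=F, v4=T, v5=T, v6=F, v7=T, v8=F, v9=T, v10=F, v11=F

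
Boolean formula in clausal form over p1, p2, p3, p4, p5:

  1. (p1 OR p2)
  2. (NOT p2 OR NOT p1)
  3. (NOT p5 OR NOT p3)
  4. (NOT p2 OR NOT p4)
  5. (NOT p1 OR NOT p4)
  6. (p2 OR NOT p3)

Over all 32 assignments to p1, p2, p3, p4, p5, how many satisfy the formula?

5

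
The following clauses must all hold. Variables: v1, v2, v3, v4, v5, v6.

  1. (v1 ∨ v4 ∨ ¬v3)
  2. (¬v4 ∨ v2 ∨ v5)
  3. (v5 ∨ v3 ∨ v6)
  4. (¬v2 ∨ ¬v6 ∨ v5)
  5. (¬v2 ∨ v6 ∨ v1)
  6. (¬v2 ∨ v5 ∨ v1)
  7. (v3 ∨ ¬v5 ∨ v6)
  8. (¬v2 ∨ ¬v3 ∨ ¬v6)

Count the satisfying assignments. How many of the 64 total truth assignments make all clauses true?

Split on v2, then v5.
  v2=T, v5=T: v4 free; 3 ways for (v1,v3,v6) × 2^1 = 6.
  v2=T, v5=F: remaining (v1,v3,v4,v6) ∈ {(T,T,F,F); (T,T,T,F)} — 2.
  v2=F, v5=T: 10 of the 16 assignments to (v1,v3,v4,v6) work.
  v2=F, v5=F: remaining (v1,v3,v4,v6) ∈ {(F,F,F,T); (T,F,F,T); (T,T,F,F); (T,T,F,T)} — 4.
Total: 6 + 2 + 10 + 4 = 22.

22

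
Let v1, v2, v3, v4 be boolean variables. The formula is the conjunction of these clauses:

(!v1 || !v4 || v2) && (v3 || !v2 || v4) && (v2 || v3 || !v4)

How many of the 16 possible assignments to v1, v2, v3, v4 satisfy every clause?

11

Case analysis on v2 and v4:
  v2=1, v4=1: remaining (v1,v3) ∈ {(0,0); (0,1); (1,0); (1,1)} — 4.
  v2=1, v4=0: remaining (v1,v3) ∈ {(0,1); (1,1)} — 2.
  v2=0, v4=1: remaining (v1,v3) ∈ {(0,1)} — 1.
  v2=0, v4=0: remaining (v1,v3) ∈ {(0,0); (0,1); (1,0); (1,1)} — 4.
Total: 4 + 2 + 1 + 4 = 11.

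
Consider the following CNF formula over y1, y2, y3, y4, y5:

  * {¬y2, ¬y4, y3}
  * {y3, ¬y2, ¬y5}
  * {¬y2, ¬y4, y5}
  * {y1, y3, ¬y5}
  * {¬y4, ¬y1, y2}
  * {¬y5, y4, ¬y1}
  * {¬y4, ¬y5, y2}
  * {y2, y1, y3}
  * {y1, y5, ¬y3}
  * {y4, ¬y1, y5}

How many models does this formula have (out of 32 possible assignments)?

The models are:
  y1=0 y2=0 y3=1 y4=0 y5=1
  y1=0 y2=1 y3=0 y4=0 y5=0
  y1=0 y2=1 y3=1 y4=0 y5=1
  y1=0 y2=1 y3=1 y4=1 y5=1
  y1=1 y2=1 y3=1 y4=1 y5=1
That's 5 in total.

5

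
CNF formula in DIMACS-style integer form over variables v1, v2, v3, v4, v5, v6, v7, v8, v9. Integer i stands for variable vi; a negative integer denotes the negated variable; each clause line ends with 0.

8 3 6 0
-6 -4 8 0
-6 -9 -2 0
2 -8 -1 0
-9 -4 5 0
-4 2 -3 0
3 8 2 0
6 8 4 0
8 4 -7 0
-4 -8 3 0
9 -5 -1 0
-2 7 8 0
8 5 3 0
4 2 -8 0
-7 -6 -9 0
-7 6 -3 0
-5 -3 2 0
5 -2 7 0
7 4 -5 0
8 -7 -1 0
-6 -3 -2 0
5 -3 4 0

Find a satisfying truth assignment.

Try v1 = True.
Try v2 = True.
Try v3 = False.
The remaining clauses are satisfied by v4 = False, v5 = True, v6 = False, v7 = True, v8 = True, v9 = True.
Check each clause:
  1. (v8 \/ v3 \/ v6) — v8 is true.
  2. (~v6 \/ ~v4 \/ v8) — v8 is true.
  3. (~v6 \/ ~v2 \/ ~v9) — ~v6 is true.
  4. (~v1 \/ v2 \/ ~v8) — v2 is true.
  5. (v5 \/ ~v4 \/ ~v9) — ~v4 is true.
  6. (~v3 \/ v2 \/ ~v4) — v2 is true.
  7. (v3 \/ v8 \/ v2) — v8 is true.
  8. (v4 \/ v6 \/ v8) — v8 is true.
  9. (~v7 \/ v8 \/ v4) — v8 is true.
  10. (~v8 \/ v3 \/ ~v4) — ~v4 is true.
  11. (v9 \/ ~v5 \/ ~v1) — v9 is true.
  12. (~v2 \/ v7 \/ v8) — v8 is true.
  13. (v8 \/ v3 \/ v5) — v8 is true.
  14. (v4 \/ v2 \/ ~v8) — v2 is true.
  15. (~v6 \/ ~v7 \/ ~v9) — ~v6 is true.
  16. (v6 \/ ~v3 \/ ~v7) — ~v3 is true.
  17. (~v5 \/ ~v3 \/ v2) — v2 is true.
  18. (v7 \/ ~v2 \/ v5) — v5 is true.
  19. (v4 \/ v7 \/ ~v5) — v7 is true.
  20. (~v1 \/ ~v7 \/ v8) — v8 is true.
  21. (~v2 \/ ~v3 \/ ~v6) — ~v6 is true.
  22. (v5 \/ v4 \/ ~v3) — v5 is true.

v1=T, v2=T, v3=F, v4=F, v5=T, v6=F, v7=T, v8=T, v9=T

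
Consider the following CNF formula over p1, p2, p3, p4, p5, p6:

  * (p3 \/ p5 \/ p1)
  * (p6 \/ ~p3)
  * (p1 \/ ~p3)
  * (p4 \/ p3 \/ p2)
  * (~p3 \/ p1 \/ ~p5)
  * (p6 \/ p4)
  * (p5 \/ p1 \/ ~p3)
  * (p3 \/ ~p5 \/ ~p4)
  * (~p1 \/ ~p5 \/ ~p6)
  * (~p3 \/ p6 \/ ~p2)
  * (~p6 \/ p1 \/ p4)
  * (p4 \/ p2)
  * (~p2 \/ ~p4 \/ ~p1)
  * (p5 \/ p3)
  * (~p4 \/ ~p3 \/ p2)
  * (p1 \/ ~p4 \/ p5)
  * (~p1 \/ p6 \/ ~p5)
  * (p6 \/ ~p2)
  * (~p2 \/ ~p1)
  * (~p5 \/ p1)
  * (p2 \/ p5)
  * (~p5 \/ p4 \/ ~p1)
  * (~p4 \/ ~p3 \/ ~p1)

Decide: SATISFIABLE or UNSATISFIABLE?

UNSATISFIABLE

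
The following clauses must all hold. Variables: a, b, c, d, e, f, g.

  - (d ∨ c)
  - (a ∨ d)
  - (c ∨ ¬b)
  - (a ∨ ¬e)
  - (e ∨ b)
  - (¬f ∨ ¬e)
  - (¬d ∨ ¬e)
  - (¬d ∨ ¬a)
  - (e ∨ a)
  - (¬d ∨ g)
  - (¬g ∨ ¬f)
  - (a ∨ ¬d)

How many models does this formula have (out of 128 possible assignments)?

7

Satisfying assignments:
  a=T b=F c=T d=F e=T f=F g=F
  a=T b=F c=T d=F e=T f=F g=T
  a=T b=T c=T d=F e=F f=F g=F
  a=T b=T c=T d=F e=F f=F g=T
  a=T b=T c=T d=F e=F f=T g=F
  a=T b=T c=T d=F e=T f=F g=F
  a=T b=T c=T d=F e=T f=F g=T
Count: 7.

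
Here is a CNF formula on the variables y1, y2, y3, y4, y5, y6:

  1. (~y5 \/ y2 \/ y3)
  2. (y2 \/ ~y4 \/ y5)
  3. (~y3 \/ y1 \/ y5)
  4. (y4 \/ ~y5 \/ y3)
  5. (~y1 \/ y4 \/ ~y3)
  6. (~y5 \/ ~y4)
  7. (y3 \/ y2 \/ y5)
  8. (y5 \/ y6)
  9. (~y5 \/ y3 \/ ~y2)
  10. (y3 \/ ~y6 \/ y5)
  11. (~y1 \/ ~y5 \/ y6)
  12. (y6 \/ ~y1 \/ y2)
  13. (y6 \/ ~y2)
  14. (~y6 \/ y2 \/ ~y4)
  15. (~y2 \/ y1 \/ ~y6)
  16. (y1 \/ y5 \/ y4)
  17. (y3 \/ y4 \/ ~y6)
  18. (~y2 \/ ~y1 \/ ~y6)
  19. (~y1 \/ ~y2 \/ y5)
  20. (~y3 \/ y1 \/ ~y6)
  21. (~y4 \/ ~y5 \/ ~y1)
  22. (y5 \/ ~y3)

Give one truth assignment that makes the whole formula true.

Try y1 = False.
Set y2 = False and propagate.
Branch on y3: take y3 = True.
  then y5 is forced to True.
  then y4 is forced to False.
  then y6 is forced to False.
Every clause has at least one true literal under this assignment.

y1=False, y2=False, y3=True, y4=False, y5=True, y6=False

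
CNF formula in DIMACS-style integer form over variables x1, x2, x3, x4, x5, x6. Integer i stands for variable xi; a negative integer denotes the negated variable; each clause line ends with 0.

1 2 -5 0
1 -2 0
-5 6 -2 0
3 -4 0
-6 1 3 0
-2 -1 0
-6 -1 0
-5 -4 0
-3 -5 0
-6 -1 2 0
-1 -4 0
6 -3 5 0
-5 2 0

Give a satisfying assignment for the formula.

x1 = 0, x2 = 0, x3 = 1, x4 = 1, x5 = 0, x6 = 1

Set x1 = False and propagate.
  then x2 is forced to False.
  then x5 is forced to False.
Branch on x3: take x3 = True.
  then x6 is forced to True.
x4 is now unconstrained; take x4 = True.
Check each clause:
  1. (x1 | x2 | ~x5) — ~x5 is true.
  2. (x1 | ~x2) — ~x2 is true.
  3. (~x2 | ~x5 | x6) — ~x5 is true.
  4. (x3 | ~x4) — x3 is true.
  5. (x3 | x1 | ~x6) — x3 is true.
  6. (~x2 | ~x1) — ~x2 is true.
  7. (~x6 | ~x1) — ~x1 is true.
  8. (~x5 | ~x4) — ~x5 is true.
  9. (~x3 | ~x5) — ~x5 is true.
  10. (~x1 | x2 | ~x6) — ~x1 is true.
  11. (~x1 | ~x4) — ~x1 is true.
  12. (x5 | ~x3 | x6) — x6 is true.
  13. (~x5 | x2) — ~x5 is true.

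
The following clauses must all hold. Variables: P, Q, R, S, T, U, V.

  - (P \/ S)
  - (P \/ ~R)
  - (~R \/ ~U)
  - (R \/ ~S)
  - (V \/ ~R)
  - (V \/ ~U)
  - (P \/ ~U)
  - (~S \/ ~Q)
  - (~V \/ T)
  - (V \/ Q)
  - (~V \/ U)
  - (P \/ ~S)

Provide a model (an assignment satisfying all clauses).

P=1, Q=0, R=0, S=0, T=1, U=1, V=1

Pure literal: P appears only positively; assign P = True.
T occurs only positively in the remaining clauses — set T = True.
Branch on Q: take Q = False.
  then V is forced to True.
  then U is forced to True.
  then R is forced to False.
  then S is forced to False.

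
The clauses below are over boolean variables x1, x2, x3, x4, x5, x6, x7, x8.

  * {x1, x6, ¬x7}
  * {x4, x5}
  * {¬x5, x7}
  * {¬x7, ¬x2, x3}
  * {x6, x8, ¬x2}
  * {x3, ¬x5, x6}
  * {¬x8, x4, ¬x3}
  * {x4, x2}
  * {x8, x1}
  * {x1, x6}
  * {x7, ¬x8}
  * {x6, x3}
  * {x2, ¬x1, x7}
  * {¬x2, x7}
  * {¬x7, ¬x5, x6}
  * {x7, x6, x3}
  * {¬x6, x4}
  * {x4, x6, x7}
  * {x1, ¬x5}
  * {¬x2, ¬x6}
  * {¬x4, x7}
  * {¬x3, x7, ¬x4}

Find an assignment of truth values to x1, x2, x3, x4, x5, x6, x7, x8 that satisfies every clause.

x1=1, x2=0, x3=1, x4=1, x5=0, x6=1, x7=1, x8=1

Try x1 = True.
Try x2 = False.
  then x4 is forced to True.
  then x7 is forced to True.
Branch on x3: take x3 = True.
The remaining clauses are satisfied by x5 = False, x6 = True, x8 = True.
Every clause has at least one true literal under this assignment.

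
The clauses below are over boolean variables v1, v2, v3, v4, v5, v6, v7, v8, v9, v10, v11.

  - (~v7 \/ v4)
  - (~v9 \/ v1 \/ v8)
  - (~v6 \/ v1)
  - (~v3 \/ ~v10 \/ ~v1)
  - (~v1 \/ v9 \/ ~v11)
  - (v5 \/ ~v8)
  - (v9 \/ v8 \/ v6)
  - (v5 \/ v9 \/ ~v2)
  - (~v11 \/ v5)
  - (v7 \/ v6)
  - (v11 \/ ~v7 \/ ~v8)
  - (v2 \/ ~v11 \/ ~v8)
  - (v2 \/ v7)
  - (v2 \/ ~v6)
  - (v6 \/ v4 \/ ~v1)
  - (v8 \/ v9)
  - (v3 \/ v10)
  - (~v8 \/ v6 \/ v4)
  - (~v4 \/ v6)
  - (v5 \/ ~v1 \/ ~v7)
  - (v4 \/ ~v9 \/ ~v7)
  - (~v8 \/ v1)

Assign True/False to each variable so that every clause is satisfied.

v1 = T, v2 = T, v3 = T, v4 = T, v5 = T, v6 = T, v7 = T, v8 = T, v9 = T, v10 = F, v11 = T

Check each clause:
  1. (~v7 \/ v4) — v4 is true.
  2. (v1 \/ ~v9 \/ v8) — v8 is true.
  3. (v1 \/ ~v6) — v1 is true.
  4. (~v1 \/ ~v3 \/ ~v10) — ~v10 is true.
  5. (~v1 \/ ~v11 \/ v9) — v9 is true.
  6. (v5 \/ ~v8) — v5 is true.
  7. (v8 \/ v9 \/ v6) — v8 is true.
  8. (~v2 \/ v5 \/ v9) — v9 is true.
  9. (~v11 \/ v5) — v5 is true.
  10. (v6 \/ v7) — v6 is true.
  11. (~v8 \/ v11 \/ ~v7) — v11 is true.
  12. (~v8 \/ ~v11 \/ v2) — v2 is true.
  13. (v2 \/ v7) — v2 is true.
  14. (v2 \/ ~v6) — v2 is true.
  15. (v6 \/ v4 \/ ~v1) — v4 is true.
  16. (v9 \/ v8) — v8 is true.
  17. (v10 \/ v3) — v3 is true.
  18. (v6 \/ ~v8 \/ v4) — v4 is true.
  19. (v6 \/ ~v4) — v6 is true.
  20. (~v7 \/ ~v1 \/ v5) — v5 is true.
  21. (~v9 \/ v4 \/ ~v7) — v4 is true.
  22. (v1 \/ ~v8) — v1 is true.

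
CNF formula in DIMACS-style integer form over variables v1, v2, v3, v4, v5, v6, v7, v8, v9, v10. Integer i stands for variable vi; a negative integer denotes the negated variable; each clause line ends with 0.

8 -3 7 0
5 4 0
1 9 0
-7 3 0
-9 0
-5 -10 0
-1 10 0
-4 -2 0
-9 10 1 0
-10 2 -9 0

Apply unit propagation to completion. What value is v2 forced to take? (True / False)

(~v9) is a unit clause: v9 = False.
From (v9 \/ v1) and v9 = False: v1 = True.
(~v1 \/ v10) with v1 = True leaves only v10, so v10 = True.
(~v10 \/ ~v5) with v10 = True leaves only ~v5, so v5 = False.
(v4 \/ v5) with v5 = False leaves only v4, so v4 = True.
From (~v4 \/ ~v2) and v4 = True: v2 = False.

False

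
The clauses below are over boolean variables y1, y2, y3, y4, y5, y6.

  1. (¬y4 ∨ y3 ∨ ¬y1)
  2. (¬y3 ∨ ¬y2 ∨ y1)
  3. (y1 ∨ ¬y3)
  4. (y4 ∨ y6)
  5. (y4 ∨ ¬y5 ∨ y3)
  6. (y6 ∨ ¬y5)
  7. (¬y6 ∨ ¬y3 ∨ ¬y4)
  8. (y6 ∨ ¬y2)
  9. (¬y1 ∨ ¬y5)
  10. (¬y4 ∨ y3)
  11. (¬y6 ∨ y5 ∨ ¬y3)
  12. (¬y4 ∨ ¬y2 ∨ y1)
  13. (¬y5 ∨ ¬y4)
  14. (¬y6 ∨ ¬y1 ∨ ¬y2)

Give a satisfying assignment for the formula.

y2 occurs only negated in the remaining clauses — set y2 = False.
Set y1 = True and propagate.
  then y5 is forced to False.
For the remaining variables, y3 = False, y4 = False, y6 = True works.

y1 = T, y2 = F, y3 = F, y4 = F, y5 = F, y6 = T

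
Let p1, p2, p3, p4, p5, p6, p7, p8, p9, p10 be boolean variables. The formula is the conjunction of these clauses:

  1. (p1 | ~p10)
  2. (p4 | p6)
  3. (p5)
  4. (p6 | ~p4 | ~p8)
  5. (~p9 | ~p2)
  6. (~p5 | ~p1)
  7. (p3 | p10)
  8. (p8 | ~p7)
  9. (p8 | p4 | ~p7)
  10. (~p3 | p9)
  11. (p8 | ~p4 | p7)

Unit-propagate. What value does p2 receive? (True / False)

False

(p5) stands alone — p5 = True.
(~p5 | ~p1) with p5 = True leaves only ~p1, so p1 = False.
In (~p10 | p1), p1 is now false; ~p10 must hold, so p10 = False.
(p10 | p3) with p10 = False leaves only p3, so p3 = True.
(~p3 | p9): since p3 = True, the clause reduces to (p9). p9 = True.
(~p2 | ~p9): since p9 = True, the clause reduces to (~p2). p2 = False.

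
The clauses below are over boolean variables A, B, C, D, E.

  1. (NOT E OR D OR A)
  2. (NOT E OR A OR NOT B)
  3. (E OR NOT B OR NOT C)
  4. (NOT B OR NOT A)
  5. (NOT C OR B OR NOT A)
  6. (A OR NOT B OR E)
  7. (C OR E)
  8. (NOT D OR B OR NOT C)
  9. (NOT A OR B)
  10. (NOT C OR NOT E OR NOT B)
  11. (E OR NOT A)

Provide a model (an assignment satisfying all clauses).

Set A = False and propagate.
For the remaining variables, B = False, C = True, D = False, E = False works.

A=False, B=False, C=True, D=False, E=False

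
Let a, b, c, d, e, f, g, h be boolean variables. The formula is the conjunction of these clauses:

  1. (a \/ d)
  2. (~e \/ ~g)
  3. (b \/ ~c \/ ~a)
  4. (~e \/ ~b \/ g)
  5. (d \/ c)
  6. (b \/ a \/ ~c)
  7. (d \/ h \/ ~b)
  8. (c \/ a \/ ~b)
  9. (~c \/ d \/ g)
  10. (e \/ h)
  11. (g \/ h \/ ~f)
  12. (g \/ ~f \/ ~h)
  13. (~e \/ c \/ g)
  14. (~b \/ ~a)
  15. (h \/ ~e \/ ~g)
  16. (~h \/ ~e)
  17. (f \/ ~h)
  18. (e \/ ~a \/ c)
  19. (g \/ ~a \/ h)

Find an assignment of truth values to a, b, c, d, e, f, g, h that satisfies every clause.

a = False, b = False, c = False, d = True, e = False, f = True, g = True, h = True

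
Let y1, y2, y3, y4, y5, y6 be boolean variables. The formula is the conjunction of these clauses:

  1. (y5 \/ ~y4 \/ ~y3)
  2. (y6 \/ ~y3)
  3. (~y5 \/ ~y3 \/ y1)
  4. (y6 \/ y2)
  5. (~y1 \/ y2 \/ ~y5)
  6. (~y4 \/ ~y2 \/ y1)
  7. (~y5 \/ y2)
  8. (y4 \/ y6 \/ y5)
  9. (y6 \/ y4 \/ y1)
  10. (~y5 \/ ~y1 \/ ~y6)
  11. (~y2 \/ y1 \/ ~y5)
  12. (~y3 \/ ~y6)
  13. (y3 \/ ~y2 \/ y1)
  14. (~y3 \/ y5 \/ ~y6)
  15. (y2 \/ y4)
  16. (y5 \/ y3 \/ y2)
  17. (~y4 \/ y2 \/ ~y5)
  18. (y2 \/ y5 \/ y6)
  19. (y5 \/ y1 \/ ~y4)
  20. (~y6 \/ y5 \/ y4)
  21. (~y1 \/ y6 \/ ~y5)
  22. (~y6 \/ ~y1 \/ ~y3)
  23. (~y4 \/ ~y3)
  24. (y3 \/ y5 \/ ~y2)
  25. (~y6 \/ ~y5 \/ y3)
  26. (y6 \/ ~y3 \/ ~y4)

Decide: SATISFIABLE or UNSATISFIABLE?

y5 = True:
  propagation gives y2=True, y1=True, y6=False; an empty clause results — contradiction.
y5 = False:
  y3 = True:
    propagation gives y4=False, y6=True; an empty clause results — contradiction.
  y3 = False:
    propagation gives y2=True; an empty clause results — contradiction.
Every branch closes, so no satisfying assignment exists.

UNSATISFIABLE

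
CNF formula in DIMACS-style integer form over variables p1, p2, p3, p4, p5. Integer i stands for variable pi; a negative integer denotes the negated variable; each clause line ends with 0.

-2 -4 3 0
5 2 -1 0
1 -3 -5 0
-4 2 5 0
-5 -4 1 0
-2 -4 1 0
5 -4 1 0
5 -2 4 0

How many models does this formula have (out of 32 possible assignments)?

12

Split on p4, then p5.
  p4=T, p5=T: remaining (p1,p2,p3) ∈ {(T,F,F); (T,F,T); (T,T,T)} — 3.
  p4=T, p5=F: remaining (p1,p2,p3) ∈ {(T,T,T)} — 1.
  p4=F, p5=T: p2 free; 3 ways for (p1,p3) × 2^1 = 6.
  p4=F, p5=F: remaining (p1,p2,p3) ∈ {(F,F,F); (F,F,T)} — 2.
Total: 3 + 1 + 6 + 2 = 12.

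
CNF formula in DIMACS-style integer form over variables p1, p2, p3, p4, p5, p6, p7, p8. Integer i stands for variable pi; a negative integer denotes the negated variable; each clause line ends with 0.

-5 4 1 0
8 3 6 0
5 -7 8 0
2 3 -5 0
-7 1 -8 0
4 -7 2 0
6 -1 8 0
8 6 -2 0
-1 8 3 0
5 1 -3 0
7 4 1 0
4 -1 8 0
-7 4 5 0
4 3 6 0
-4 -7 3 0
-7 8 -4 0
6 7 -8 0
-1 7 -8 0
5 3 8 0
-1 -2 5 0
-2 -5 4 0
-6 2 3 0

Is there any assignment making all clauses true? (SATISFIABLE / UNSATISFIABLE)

Set p1 = True and propagate.
Try p2 = True.
  then p5 is forced to True.
  then p4 is forced to True.
The remaining clauses are satisfied by p3 = True, p6 = True, p7 = False, p8 = False.
So p1 = True, p2 = True, p3 = True, p4 = True, p5 = True, p6 = True, p7 = False, p8 = False is a satisfying assignment.

SATISFIABLE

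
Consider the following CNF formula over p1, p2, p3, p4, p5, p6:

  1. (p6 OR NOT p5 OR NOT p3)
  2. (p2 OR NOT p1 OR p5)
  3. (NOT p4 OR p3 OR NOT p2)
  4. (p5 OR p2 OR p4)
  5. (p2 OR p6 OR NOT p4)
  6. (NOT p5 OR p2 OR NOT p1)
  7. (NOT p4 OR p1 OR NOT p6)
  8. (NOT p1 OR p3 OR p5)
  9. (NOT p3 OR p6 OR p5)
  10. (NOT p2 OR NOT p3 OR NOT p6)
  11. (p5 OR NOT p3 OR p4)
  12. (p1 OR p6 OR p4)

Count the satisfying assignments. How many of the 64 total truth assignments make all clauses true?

The models are:
  p1=0 p2=0 p3=0 p4=0 p5=1 p6=1
  p1=0 p2=0 p3=1 p4=0 p5=1 p6=1
  p1=0 p2=1 p3=0 p4=0 p5=0 p6=1
  p1=0 p2=1 p3=0 p4=0 p5=1 p6=1
  p1=1 p2=1 p3=0 p4=0 p5=1 p6=0
  p1=1 p2=1 p3=0 p4=0 p5=1 p6=1
Count: 6.

6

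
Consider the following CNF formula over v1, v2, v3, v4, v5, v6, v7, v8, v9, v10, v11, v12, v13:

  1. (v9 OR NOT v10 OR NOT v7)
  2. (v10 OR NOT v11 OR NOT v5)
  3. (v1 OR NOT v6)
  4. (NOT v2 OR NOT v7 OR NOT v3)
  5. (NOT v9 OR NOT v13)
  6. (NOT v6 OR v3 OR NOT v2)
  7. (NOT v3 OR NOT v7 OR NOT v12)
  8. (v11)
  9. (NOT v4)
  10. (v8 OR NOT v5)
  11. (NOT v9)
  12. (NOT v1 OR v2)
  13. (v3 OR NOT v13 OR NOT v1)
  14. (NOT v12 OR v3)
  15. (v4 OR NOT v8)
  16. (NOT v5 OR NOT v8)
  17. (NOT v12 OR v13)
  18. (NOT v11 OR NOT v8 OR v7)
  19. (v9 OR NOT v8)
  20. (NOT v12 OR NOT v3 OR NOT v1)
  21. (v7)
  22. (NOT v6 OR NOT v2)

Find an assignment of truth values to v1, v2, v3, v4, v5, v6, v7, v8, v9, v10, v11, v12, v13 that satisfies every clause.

v1 = F, v2 = F, v3 = T, v4 = F, v5 = F, v6 = F, v7 = T, v8 = F, v9 = F, v10 = F, v11 = T, v12 = F, v13 = T

Unit propagation: (v11) forces v11 = True.
(NOT v4) is a unit clause, so v4 = False.
The clause (NOT v9) is unit: v9 must be False.
Unit propagation: (NOT v8) forces v8 = False.
(NOT v5) is a unit clause, so v5 = False.
The clause (v7) is unit: v7 must be True.
(NOT v10) is a unit clause, so v10 = False.
v6 occurs only negated in the remaining clauses — set v6 = False.
Pure literal: v12 appears only negated; assign v12 = False.
Set v1 = False and propagate.
For the remaining variables, v2 = False, v3 = True, v13 = True works.
Every clause has at least one true literal under this assignment.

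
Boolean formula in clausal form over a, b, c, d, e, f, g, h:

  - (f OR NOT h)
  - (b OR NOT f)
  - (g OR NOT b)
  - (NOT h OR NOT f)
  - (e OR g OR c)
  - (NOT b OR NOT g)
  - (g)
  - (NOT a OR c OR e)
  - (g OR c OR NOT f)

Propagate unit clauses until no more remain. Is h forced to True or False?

False

(g) is a unit clause: g = True.
(NOT b OR NOT g) with g = True leaves only NOT b, so b = False.
(b OR NOT f): since b = False, the clause reduces to (NOT f). f = False.
(NOT h OR f): since f = False, the clause reduces to (NOT h). h = False.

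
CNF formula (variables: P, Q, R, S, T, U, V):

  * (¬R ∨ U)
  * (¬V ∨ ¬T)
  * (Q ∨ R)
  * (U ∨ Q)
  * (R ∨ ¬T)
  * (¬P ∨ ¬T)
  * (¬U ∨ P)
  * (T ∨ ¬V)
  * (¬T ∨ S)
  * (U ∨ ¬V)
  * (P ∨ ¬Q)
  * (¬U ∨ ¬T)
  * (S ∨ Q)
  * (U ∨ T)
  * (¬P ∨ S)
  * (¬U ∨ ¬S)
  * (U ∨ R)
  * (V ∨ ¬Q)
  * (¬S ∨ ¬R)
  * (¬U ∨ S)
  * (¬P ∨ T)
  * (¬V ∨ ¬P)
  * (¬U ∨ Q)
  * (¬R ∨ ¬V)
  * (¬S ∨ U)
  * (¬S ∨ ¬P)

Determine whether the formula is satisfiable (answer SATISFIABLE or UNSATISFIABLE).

UNSATISFIABLE

U = True:
  propagation gives P=True, T=False; an empty clause results — contradiction.
U = False:
  propagation gives R=False; an empty clause results — contradiction.
Every branch closes, so no satisfying assignment exists.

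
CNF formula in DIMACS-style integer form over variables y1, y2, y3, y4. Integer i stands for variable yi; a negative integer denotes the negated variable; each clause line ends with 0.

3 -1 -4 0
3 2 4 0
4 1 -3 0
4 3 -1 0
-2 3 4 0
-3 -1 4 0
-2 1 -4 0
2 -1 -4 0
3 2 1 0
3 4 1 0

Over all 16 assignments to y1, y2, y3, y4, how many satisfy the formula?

The models are:
  y1=F y2=F y3=T y4=T
  y1=T y2=T y3=T y4=T
That's 2 in total.

2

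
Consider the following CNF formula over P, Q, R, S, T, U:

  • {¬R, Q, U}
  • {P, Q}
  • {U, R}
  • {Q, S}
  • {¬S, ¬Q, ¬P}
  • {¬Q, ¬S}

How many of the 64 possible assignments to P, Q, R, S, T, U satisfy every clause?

Split on Q, then S.
  Q=T, S=T: a clause becomes empty — 0.
  Q=T, S=F: P, T free; 3 ways for (R,U) × 2^2 = 12.
  Q=F, S=T: remaining (P,R,T,U) ∈ {(T,F,F,T); (T,F,T,T); (T,T,F,T); (T,T,T,T)} — 4.
  Q=F, S=F: a clause becomes empty — 0.
Total: 0 + 12 + 4 + 0 = 16.

16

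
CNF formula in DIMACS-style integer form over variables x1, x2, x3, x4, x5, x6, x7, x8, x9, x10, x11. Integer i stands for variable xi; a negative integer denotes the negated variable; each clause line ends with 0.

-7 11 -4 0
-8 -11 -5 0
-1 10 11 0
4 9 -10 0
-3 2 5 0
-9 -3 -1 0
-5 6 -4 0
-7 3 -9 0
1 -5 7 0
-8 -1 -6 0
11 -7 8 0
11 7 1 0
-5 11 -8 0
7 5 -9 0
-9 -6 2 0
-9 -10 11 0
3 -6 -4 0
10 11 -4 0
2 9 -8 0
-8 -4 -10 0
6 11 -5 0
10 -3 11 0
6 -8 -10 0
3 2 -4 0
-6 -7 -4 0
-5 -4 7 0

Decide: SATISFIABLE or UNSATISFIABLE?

Set x1 = False and propagate.
The remaining clauses are satisfied by x2 = False, x3 = False, x4 = False, x5 = True, x6 = True, x7 = True, x8 = False, x9 = False, x10 = False, x11 = True.
So x1=False  x2=False  x3=False  x4=False  x5=True  x6=True  x7=True  x8=False  x9=False  x10=False  x11=True is a satisfying assignment.

SATISFIABLE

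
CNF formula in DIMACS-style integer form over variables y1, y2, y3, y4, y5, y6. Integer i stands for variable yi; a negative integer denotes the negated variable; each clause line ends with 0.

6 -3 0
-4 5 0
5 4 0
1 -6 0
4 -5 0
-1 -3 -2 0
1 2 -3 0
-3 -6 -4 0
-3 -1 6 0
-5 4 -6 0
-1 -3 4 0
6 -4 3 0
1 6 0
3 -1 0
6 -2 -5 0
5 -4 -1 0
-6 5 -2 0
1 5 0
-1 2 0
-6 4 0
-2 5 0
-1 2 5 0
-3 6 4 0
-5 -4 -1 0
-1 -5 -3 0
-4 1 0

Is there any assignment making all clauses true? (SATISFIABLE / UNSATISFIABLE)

UNSATISFIABLE

y1 = True:
  propagation gives y3=True, y6=True, y2=False; an empty clause results — contradiction.
y1 = False:
  propagation gives y6=False; an empty clause results — contradiction.
Every branch closes, so no satisfying assignment exists.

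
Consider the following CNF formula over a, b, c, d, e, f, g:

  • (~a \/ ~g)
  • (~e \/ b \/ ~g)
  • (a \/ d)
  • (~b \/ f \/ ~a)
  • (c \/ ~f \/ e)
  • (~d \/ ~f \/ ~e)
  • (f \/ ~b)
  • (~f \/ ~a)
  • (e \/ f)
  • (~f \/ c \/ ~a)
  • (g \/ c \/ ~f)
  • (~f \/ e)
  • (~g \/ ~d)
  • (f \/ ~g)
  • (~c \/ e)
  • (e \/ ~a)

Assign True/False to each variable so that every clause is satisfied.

a=True, b=False, c=False, d=True, e=True, f=False, g=False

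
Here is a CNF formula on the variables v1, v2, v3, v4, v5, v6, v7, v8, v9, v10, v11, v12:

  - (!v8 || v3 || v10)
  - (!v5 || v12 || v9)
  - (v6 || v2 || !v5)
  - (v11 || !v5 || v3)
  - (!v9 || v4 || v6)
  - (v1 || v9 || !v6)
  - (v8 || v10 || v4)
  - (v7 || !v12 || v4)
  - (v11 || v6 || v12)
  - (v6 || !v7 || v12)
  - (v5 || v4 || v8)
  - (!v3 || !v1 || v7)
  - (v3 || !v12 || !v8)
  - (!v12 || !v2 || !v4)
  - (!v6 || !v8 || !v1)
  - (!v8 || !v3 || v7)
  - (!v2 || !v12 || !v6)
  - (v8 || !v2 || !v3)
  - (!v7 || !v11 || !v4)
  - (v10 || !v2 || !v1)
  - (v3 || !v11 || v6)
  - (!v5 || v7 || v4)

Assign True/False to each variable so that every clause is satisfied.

Pure literal: v10 appears only positively; assign v10 = True.
Branch on v1: take v1 = False.
Set v2 = False and propagate.
For the remaining variables, v3 = True, v4 = True, v5 = True, v6 = True, v7 = True, v8 = True, v9 = True, v11 = False, v12 = True works.

v1=F, v2=F, v3=T, v4=T, v5=T, v6=T, v7=T, v8=T, v9=T, v10=T, v11=F, v12=T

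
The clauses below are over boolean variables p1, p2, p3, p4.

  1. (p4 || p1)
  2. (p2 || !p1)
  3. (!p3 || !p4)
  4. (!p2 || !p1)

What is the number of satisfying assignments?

2

The models are:
  p1=0 p2=0 p3=0 p4=1
  p1=0 p2=1 p3=0 p4=1
Count: 2.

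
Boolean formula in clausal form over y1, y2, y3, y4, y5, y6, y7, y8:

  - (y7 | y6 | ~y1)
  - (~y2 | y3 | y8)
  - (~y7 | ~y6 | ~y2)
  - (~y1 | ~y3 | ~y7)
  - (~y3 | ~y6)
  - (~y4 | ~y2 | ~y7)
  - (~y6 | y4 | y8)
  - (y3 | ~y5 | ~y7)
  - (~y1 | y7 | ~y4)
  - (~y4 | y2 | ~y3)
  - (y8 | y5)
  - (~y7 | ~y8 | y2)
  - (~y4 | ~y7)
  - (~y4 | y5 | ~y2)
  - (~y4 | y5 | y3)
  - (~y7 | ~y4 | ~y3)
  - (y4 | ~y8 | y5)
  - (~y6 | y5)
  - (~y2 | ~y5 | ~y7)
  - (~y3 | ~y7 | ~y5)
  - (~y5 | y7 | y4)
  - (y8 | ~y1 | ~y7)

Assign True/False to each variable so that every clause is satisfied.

y1 = False, y2 = False, y3 = False, y4 = True, y5 = True, y6 = False, y7 = False, y8 = True

y1 occurs only negated in the remaining clauses — set y1 = False.
Try y2 = False.
Branch on y3: take y3 = False.
The remaining clauses are satisfied by y4 = True, y5 = True, y6 = False, y7 = False, y8 = True.
Every clause has at least one true literal under this assignment.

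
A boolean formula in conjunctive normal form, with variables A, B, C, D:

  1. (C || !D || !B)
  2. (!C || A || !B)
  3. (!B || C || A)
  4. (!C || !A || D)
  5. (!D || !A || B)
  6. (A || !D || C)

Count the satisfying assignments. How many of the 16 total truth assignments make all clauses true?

6

The models are:
  A=0 B=0 C=0 D=0
  A=0 B=0 C=1 D=0
  A=0 B=0 C=1 D=1
  A=1 B=0 C=0 D=0
  A=1 B=1 C=0 D=0
  A=1 B=1 C=1 D=1
That's 6 in total.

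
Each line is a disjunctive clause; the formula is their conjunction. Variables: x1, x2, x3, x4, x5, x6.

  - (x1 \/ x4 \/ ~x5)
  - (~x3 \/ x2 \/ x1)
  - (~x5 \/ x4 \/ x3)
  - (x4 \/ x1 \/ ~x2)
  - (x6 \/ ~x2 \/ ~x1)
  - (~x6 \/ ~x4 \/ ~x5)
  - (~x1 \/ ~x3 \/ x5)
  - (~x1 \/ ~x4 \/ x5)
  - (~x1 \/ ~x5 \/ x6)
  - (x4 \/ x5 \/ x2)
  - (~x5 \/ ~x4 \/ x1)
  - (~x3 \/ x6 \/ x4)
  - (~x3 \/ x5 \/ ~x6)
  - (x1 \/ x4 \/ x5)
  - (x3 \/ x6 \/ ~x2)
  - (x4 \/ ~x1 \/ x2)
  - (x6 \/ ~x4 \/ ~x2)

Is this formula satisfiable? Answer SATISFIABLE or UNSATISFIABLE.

SATISFIABLE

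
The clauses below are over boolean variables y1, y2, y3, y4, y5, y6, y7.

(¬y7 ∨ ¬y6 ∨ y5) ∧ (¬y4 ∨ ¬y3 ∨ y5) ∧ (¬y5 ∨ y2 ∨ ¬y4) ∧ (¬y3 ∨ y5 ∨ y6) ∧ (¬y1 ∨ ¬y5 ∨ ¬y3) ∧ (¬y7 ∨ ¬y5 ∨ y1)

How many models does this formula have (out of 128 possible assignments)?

52

Split on y5, then y3.
  y5=1, y3=1: y6 free; 3 ways for (y1,y2,y4,y7) × 2^1 = 6.
  y5=1, y3=0: y6 free; 9 ways for (y1,y2,y4,y7) × 2^1 = 18.
  y5=0, y3=1: remaining (y1,y2,y4,y6,y7) ∈ {(0,0,0,1,0); (0,1,0,1,0); (1,0,0,1,0); (1,1,0,1,0)} — 4.
  y5=0, y3=0: y1, y2, y4 free; 3 ways for (y6,y7) × 2^3 = 24.
Total: 6 + 18 + 4 + 24 = 52.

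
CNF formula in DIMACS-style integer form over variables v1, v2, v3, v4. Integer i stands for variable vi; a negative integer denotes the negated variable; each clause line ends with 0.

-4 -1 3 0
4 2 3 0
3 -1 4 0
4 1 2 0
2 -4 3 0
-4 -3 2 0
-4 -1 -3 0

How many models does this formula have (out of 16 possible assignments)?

6

The models are:
  v1=0 v2=1 v3=0 v4=0
  v1=0 v2=1 v3=0 v4=1
  v1=0 v2=1 v3=1 v4=0
  v1=0 v2=1 v3=1 v4=1
  v1=1 v2=0 v3=1 v4=0
  v1=1 v2=1 v3=1 v4=0
Count: 6.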